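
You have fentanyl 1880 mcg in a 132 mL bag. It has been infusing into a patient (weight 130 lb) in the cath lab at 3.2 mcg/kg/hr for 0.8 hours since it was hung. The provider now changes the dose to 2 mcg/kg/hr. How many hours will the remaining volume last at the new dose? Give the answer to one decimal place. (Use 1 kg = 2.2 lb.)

14.6 hours

Initial rate:
Weight = 130 lb ÷ 2.2 lb/kg = 59.09091 kg
Dose = 3.2 mcg/kg/hr × 59.09091 kg = 189.0909 mcg/hr
Concentration = 1880 mcg ÷ 132 mL = 14.24242 mcg/mL
Rate = 189.0909 mcg/hr ÷ 14.24242 mcg/mL = 13.2766 mL/hr
Volume infused so far = 13.2766 mL/hr × 0.8 hr = 10.62128 mL
Volume remaining = 132 − 10.62128 = 121.3787 mL
New rate:
Dose = 2 mcg/kg/hr × 59.09091 kg = 118.1818 mcg/hr
Rate = 118.1818 mcg/hr ÷ 14.24242 mcg/mL = 8.297872 mL/hr
Time remaining = 121.3787 mL ÷ 8.297872 mL/hr = 14.62769 hr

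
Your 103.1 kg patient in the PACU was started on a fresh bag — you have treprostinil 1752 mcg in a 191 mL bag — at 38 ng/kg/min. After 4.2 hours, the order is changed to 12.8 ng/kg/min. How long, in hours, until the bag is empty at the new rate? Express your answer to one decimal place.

9.7 hours

Initial rate:
Dose = 38 ng/kg/min × 103.1 kg = 3917.8 ng/min
3917.8 ng/min × 60 min/hr = 235068 ng/hr
Concentration = 1752 mcg ÷ 191 mL = 9.172775 mcg/mL = 9172.775 ng/mL
Rate = 235068 ng/hr ÷ 9172.775 ng/mL = 25.62671 mL/hr
Volume infused so far = 25.62671 mL/hr × 4.2 hr = 107.6322 mL
Volume remaining = 191 − 107.6322 = 83.36784 mL
New rate:
Dose = 12.8 ng/kg/min × 103.1 kg = 1319.68 ng/min
1319.68 ng/min × 60 min/hr = 79180.8 ng/hr
Rate = 79180.8 ng/hr ÷ 9172.775 ng/mL = 8.632153 mL/hr
Time remaining = 83.36784 mL ÷ 8.632153 mL/hr = 9.657826 hr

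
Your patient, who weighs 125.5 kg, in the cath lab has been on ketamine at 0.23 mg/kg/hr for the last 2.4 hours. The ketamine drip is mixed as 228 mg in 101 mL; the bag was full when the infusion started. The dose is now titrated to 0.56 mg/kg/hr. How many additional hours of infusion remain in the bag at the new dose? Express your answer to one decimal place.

Initial rate:
Dose = 0.23 mg/kg/hr × 125.5 kg = 28.865 mg/hr
Concentration = 228 mg ÷ 101 mL = 2.257426 mg/mL
Rate = 28.865 mg/hr ÷ 2.257426 mg/mL = 12.78669 mL/hr
Volume infused so far = 12.78669 mL/hr × 2.4 hr = 30.68805 mL
Volume remaining = 101 − 30.68805 = 70.31195 mL
New rate:
Dose = 0.56 mg/kg/hr × 125.5 kg = 70.28 mg/hr
Rate = 70.28 mg/hr ÷ 2.257426 mg/mL = 31.13281 mL/hr
Time remaining = 70.31195 mL ÷ 31.13281 mL/hr = 2.258452 hr

2.3 hours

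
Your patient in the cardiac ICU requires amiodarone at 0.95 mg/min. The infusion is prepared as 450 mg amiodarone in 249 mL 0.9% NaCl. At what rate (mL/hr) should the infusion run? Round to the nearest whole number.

0.95 mg/min × 60 min/hr = 57 mg/hr
Concentration = 450 mg ÷ 249 mL = 1.807229 mg/mL
Rate = 57 mg/hr ÷ 1.807229 mg/mL = 31.54 mL/hr

32 mL/hr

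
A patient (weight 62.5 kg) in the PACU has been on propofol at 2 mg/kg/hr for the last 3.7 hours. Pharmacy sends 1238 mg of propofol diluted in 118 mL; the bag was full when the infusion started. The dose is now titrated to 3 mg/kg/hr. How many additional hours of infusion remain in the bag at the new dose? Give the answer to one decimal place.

Initial rate:
Dose = 2 mg/kg/hr × 62.5 kg = 125 mg/hr
Concentration = 1238 mg ÷ 118 mL = 10.49153 mg/mL
Rate = 125 mg/hr ÷ 10.49153 mg/mL = 11.91438 mL/hr
Volume infused so far = 11.91438 mL/hr × 3.7 hr = 44.0832 mL
Volume remaining = 118 − 44.0832 = 73.9168 mL
New rate:
Dose = 3 mg/kg/hr × 62.5 kg = 187.5 mg/hr
Rate = 187.5 mg/hr ÷ 10.49153 mg/mL = 17.87157 mL/hr
Time remaining = 73.9168 mL ÷ 17.87157 mL/hr = 4.136 hr

4.1 hours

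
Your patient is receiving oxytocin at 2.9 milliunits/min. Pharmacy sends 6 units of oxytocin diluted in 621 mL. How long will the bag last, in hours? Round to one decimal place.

2.9 milliunits/min × 60 min/hr = 174 milliunits/hr
Concentration = 6 units ÷ 621 mL = 0.009661836 units/mL = 9.661836 milliunits/mL
Rate = 174 milliunits/hr ÷ 9.661836 milliunits/mL = 18.009 mL/hr
Duration = 621 mL ÷ 18.009 mL/hr = 34.48276 hr

34.5 hours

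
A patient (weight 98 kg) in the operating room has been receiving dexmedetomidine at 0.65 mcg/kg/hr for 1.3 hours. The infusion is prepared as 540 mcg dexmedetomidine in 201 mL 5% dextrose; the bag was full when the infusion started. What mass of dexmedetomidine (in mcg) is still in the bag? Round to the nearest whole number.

Dose = 0.65 mcg/kg/hr × 98 kg = 63.7 mcg/hr
Concentration = 540 mcg ÷ 201 mL = 2.686567 mcg/mL
Rate = 63.7 mcg/hr ÷ 2.686567 mcg/mL = 23.71056 mL/hr
Volume infused = 23.71056 mL/hr × 1.3 hr = 30.82372 mL
Volume remaining = 201 − 30.82372 = 170.1763 mL
Drug remaining = 170.1763 mL × 2.686567 mcg/mL = 457.19 mcg

457 mcg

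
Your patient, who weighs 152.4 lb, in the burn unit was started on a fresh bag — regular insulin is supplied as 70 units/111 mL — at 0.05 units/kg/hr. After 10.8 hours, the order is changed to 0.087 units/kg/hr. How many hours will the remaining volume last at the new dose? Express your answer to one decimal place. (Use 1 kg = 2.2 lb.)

5.4 hours

Initial rate:
Weight = 152.4 lb ÷ 2.2 lb/kg = 69.27273 kg
Dose = 0.05 units/kg/hr × 69.27273 kg = 3.463636 units/hr
Concentration = 70 units ÷ 111 mL = 0.6306306 units/mL
Rate = 3.463636 units/hr ÷ 0.6306306 units/mL = 5.492338 mL/hr
Volume infused so far = 5.492338 mL/hr × 10.8 hr = 59.31725 mL
Volume remaining = 111 − 59.31725 = 51.68275 mL
New rate:
Dose = 0.087 units/kg/hr × 69.27273 kg = 6.026727 units/hr
Rate = 6.026727 units/hr ÷ 0.6306306 units/mL = 9.556668 mL/hr
Time remaining = 51.68275 mL ÷ 9.556668 mL/hr = 5.408031 hr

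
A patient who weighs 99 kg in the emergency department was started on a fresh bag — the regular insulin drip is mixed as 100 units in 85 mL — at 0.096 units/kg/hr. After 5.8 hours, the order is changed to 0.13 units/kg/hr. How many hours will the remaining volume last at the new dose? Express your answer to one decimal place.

3.5 hours

Initial rate:
Dose = 0.096 units/kg/hr × 99 kg = 9.504 units/hr
Concentration = 100 units ÷ 85 mL = 1.176471 units/mL
Rate = 9.504 units/hr ÷ 1.176471 units/mL = 8.0784 mL/hr
Volume infused so far = 8.0784 mL/hr × 5.8 hr = 46.85472 mL
Volume remaining = 85 − 46.85472 = 38.14528 mL
New rate:
Dose = 0.13 units/kg/hr × 99 kg = 12.87 units/hr
Rate = 12.87 units/hr ÷ 1.176471 units/mL = 10.9395 mL/hr
Time remaining = 38.14528 mL ÷ 10.9395 mL/hr = 3.486931 hr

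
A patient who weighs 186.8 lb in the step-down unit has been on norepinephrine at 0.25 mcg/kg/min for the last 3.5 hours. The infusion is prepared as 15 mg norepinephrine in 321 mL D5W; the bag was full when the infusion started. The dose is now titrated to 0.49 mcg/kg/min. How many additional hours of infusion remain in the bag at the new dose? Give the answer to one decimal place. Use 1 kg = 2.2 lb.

4.2 hours

Initial rate:
Weight = 186.8 lb ÷ 2.2 lb/kg = 84.90909 kg
Dose = 0.25 mcg/kg/min × 84.90909 kg = 21.22727 mcg/min
21.22727 mcg/min × 60 min/hr = 1273.636 mcg/hr
Concentration = 15 mg ÷ 321 mL = 0.04672897 mg/mL = 46.72897 mcg/mL
Rate = 1273.636 mcg/hr ÷ 46.72897 mcg/mL = 27.25582 mL/hr
Volume infused so far = 27.25582 mL/hr × 3.5 hr = 95.39536 mL
Volume remaining = 321 − 95.39536 = 225.6046 mL
New rate:
Dose = 0.49 mcg/kg/min × 84.90909 kg = 41.60545 mcg/min
41.60545 mcg/min × 60 min/hr = 2496.327 mcg/hr
Rate = 2496.327 mcg/hr ÷ 46.72897 mcg/mL = 53.4214 mL/hr
Time remaining = 225.6046 mL ÷ 53.4214 mL/hr = 4.223113 hr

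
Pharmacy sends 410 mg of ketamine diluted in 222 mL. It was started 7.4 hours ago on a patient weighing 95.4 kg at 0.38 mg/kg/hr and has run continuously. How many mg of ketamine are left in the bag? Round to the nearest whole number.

142 mg

Dose = 0.38 mg/kg/hr × 95.4 kg = 36.252 mg/hr
Concentration = 410 mg ÷ 222 mL = 1.846847 mg/mL
Rate = 36.252 mg/hr ÷ 1.846847 mg/mL = 19.62913 mL/hr
Volume infused = 19.62913 mL/hr × 7.4 hr = 145.2556 mL
Volume remaining = 222 − 145.2556 = 76.74443 mL
Drug remaining = 76.74443 mL × 1.846847 mg/mL = 141.7352 mg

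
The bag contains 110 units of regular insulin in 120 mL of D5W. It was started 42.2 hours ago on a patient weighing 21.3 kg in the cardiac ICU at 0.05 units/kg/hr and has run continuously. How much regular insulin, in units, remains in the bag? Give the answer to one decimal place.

Dose = 0.05 units/kg/hr × 21.3 kg = 1.065 units/hr
Concentration = 110 units ÷ 120 mL = 0.9166667 units/mL
Rate = 1.065 units/hr ÷ 0.9166667 units/mL = 1.161818 mL/hr
Volume infused = 1.161818 mL/hr × 42.2 hr = 49.02873 mL
Volume remaining = 120 − 49.02873 = 70.97127 mL
Drug remaining = 70.97127 mL × 0.9166667 units/mL = 65.057 units

65.1 units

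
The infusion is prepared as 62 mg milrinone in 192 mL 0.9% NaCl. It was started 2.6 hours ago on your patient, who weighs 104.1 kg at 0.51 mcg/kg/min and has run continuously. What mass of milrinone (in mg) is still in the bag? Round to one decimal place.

Dose = 0.51 mcg/kg/min × 104.1 kg = 53.091 mcg/min
53.091 mcg/min × 60 min/hr = 3185.46 mcg/hr
Concentration = 62 mg ÷ 192 mL = 0.3229167 mg/mL = 322.9167 mcg/mL
Rate = 3185.46 mcg/hr ÷ 322.9167 mcg/mL = 9.86465 mL/hr
Volume infused = 9.86465 mL/hr × 2.6 hr = 25.64809 mL
Volume remaining = 192 − 25.64809 = 166.3519 mL
Drug remaining = 166.3519 mL × 322.9167 mcg/mL = 53717.8 mcg = 53.7178 mg

53.7 mg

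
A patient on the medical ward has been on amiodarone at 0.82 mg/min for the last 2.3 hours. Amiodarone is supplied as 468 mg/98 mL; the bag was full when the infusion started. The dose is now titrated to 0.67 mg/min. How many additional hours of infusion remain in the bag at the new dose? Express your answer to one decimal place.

8.8 hours

Initial rate:
0.82 mg/min × 60 min/hr = 49.2 mg/hr
Concentration = 468 mg ÷ 98 mL = 4.77551 mg/mL
Rate = 49.2 mg/hr ÷ 4.77551 mg/mL = 10.30256 mL/hr
Volume infused so far = 10.30256 mL/hr × 2.3 hr = 23.6959 mL
Volume remaining = 98 − 23.6959 = 74.3041 mL
New rate:
0.67 mg/min × 60 min/hr = 40.2 mg/hr
Rate = 40.2 mg/hr ÷ 4.77551 mg/mL = 8.417949 mL/hr
Time remaining = 74.3041 mL ÷ 8.417949 mL/hr = 8.826866 hr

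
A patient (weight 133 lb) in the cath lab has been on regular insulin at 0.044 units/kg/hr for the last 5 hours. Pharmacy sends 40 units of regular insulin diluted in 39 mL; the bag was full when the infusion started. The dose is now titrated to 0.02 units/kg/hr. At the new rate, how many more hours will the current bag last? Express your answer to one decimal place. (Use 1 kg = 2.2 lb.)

Initial rate:
Weight = 133 lb ÷ 2.2 lb/kg = 60.45455 kg
Dose = 0.044 units/kg/hr × 60.45455 kg = 2.66 units/hr
Concentration = 40 units ÷ 39 mL = 1.025641 units/mL
Rate = 2.66 units/hr ÷ 1.025641 units/mL = 2.5935 mL/hr
Volume infused so far = 2.5935 mL/hr × 5 hr = 12.9675 mL
Volume remaining = 39 − 12.9675 = 26.0325 mL
New rate:
Dose = 0.02 units/kg/hr × 60.45455 kg = 1.209091 units/hr
Rate = 1.209091 units/hr ÷ 1.025641 units/mL = 1.178864 mL/hr
Time remaining = 26.0325 mL ÷ 1.178864 mL/hr = 22.08271 hr

22.1 hours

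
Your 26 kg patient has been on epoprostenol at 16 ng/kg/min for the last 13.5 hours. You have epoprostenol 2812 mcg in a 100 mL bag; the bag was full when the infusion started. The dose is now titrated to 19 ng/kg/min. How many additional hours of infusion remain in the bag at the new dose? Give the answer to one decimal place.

Initial rate:
Dose = 16 ng/kg/min × 26 kg = 416 ng/min
416 ng/min × 60 min/hr = 24960 ng/hr
Concentration = 2812 mcg ÷ 100 mL = 28.12 mcg/mL = 28120 ng/mL
Rate = 24960 ng/hr ÷ 28120 ng/mL = 0.8876245 mL/hr
Volume infused so far = 0.8876245 mL/hr × 13.5 hr = 11.98293 mL
Volume remaining = 100 − 11.98293 = 88.01707 mL
New rate:
Dose = 19 ng/kg/min × 26 kg = 494 ng/min
494 ng/min × 60 min/hr = 29640 ng/hr
Rate = 29640 ng/hr ÷ 28120 ng/mL = 1.054054 mL/hr
Time remaining = 88.01707 mL ÷ 1.054054 mL/hr = 83.50337 hr

83.5 hours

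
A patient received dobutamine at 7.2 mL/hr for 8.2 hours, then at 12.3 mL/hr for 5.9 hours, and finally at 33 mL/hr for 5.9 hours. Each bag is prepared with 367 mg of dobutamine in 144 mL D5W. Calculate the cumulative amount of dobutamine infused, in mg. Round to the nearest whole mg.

832 mg

Concentration = 367 mg ÷ 144 mL = 2.548611 mg/mL
Stage 1: 7.2 mL/hr × 8.2 hr = 59.04 mL → 59.04 mL × 2.548611 mg/mL = 150.47 mg
Stage 2: 12.3 mL/hr × 5.9 hr = 72.57 mL → 72.57 mL × 2.548611 mg/mL = 184.9527 mg
Stage 3: 33 mL/hr × 5.9 hr = 194.7 mL → 194.7 mL × 2.548611 mg/mL = 496.2146 mg
Total = 150.47 + 184.9527 + 496.2146 = 831.6373 mg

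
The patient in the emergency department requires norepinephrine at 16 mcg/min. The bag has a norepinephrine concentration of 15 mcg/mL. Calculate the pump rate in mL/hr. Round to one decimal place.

16 mcg/min × 60 min/hr = 960 mcg/hr
Rate = 960 mcg/hr ÷ 15 mcg/mL = 64 mL/hr

64.0 mL/hr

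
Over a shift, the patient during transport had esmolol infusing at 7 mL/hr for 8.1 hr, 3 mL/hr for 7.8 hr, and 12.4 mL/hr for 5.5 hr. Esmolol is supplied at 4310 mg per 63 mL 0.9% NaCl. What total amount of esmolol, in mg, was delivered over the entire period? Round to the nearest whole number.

Concentration = 4310 mg ÷ 63 mL = 68.4127 mg/mL
Stage 1: 7 mL/hr × 8.1 hr = 56.7 mL → 56.7 mL × 68.4127 mg/mL = 3879 mg
Stage 2: 3 mL/hr × 7.8 hr = 23.4 mL → 23.4 mL × 68.4127 mg/mL = 1600.857 mg
Stage 3: 12.4 mL/hr × 5.5 hr = 68.2 mL → 68.2 mL × 68.4127 mg/mL = 4665.746 mg
Total = 3879 + 1600.857 + 4665.746 = 10145.6 mg

10146 mg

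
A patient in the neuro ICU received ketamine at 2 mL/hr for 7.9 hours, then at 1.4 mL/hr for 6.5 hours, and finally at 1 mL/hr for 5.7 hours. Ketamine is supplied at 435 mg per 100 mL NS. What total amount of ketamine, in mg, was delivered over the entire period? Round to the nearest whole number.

133 mg

Concentration = 435 mg ÷ 100 mL = 4.35 mg/mL
Stage 1: 2 mL/hr × 7.9 hr = 15.8 mL → 15.8 mL × 4.35 mg/mL = 68.73 mg
Stage 2: 1.4 mL/hr × 6.5 hr = 9.1 mL → 9.1 mL × 4.35 mg/mL = 39.585 mg
Stage 3: 1 mL/hr × 5.7 hr = 5.7 mL → 5.7 mL × 4.35 mg/mL = 24.795 mg
Total = 68.73 + 39.585 + 24.795 = 133.11 mg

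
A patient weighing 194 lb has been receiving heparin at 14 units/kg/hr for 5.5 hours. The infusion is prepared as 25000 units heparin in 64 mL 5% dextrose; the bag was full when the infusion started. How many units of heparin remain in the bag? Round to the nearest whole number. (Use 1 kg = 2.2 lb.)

18210 units

Weight = 194 lb ÷ 2.2 lb/kg = 88.18182 kg
Dose = 14 units/kg/hr × 88.18182 kg = 1234.545 units/hr
Concentration = 25000 units ÷ 64 mL = 390.625 units/mL
Rate = 1234.545 units/hr ÷ 390.625 units/mL = 3.160436 mL/hr
Volume infused = 3.160436 mL/hr × 5.5 hr = 17.3824 mL
Volume remaining = 64 − 17.3824 = 46.6176 mL
Drug remaining = 46.6176 mL × 390.625 units/mL = 18210 units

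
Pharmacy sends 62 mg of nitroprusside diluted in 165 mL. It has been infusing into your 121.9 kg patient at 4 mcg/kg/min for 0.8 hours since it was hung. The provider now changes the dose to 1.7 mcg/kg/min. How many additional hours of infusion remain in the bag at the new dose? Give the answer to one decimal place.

3.1 hours

Initial rate:
Dose = 4 mcg/kg/min × 121.9 kg = 487.6 mcg/min
487.6 mcg/min × 60 min/hr = 29256 mcg/hr
Concentration = 62 mg ÷ 165 mL = 0.3757576 mg/mL = 375.7576 mcg/mL
Rate = 29256 mcg/hr ÷ 375.7576 mcg/mL = 77.85871 mL/hr
Volume infused so far = 77.85871 mL/hr × 0.8 hr = 62.28697 mL
Volume remaining = 165 − 62.28697 = 102.713 mL
New rate:
Dose = 1.7 mcg/kg/min × 121.9 kg = 207.23 mcg/min
207.23 mcg/min × 60 min/hr = 12433.8 mcg/hr
Rate = 12433.8 mcg/hr ÷ 375.7576 mcg/mL = 33.08995 mL/hr
Time remaining = 102.713 mL ÷ 33.08995 mL/hr = 3.104055 hr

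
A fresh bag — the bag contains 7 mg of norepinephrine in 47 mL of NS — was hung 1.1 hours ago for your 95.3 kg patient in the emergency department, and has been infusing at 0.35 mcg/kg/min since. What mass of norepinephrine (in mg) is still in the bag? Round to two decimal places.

4.80 mg

Dose = 0.35 mcg/kg/min × 95.3 kg = 33.355 mcg/min
33.355 mcg/min × 60 min/hr = 2001.3 mcg/hr
Concentration = 7 mg ÷ 47 mL = 0.1489362 mg/mL = 148.9362 mcg/mL
Rate = 2001.3 mcg/hr ÷ 148.9362 mcg/mL = 13.4373 mL/hr
Volume infused = 13.4373 mL/hr × 1.1 hr = 14.78103 mL
Volume remaining = 47 − 14.78103 = 32.21897 mL
Drug remaining = 32.21897 mL × 148.9362 mcg/mL = 4798.57 mcg = 4.79857 mg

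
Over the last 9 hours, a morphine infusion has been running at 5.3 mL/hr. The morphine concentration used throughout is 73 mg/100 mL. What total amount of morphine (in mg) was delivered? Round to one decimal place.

34.8 mg

Concentration = 73 mg ÷ 100 mL = 0.73 mg/mL
Drug rate = 5.3 mL/hr × 0.73 mg/mL = 3.869 mg/hr
Total = 3.869 mg/hr × 9 hr = 34.821 mg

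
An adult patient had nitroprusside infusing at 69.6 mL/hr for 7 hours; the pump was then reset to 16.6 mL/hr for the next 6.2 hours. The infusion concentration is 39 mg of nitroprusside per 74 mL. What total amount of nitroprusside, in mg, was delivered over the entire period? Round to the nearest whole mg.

Concentration = 39 mg ÷ 74 mL = 0.527027 mg/mL
Stage 1: 69.6 mL/hr × 7 hr = 487.2 mL → 487.2 mL × 0.527027 mg/mL = 256.7676 mg
Stage 2: 16.6 mL/hr × 6.2 hr = 102.92 mL → 102.92 mL × 0.527027 mg/mL = 54.24162 mg
Total = 256.7676 + 54.24162 = 311.0092 mg

311 mg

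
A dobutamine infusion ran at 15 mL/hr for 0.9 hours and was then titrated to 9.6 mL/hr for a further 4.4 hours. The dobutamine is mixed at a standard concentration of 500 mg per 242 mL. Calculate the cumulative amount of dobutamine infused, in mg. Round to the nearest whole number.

115 mg

Concentration = 500 mg ÷ 242 mL = 2.066116 mg/mL
Stage 1: 15 mL/hr × 0.9 hr = 13.5 mL → 13.5 mL × 2.066116 mg/mL = 27.89256 mg
Stage 2: 9.6 mL/hr × 4.4 hr = 42.24 mL → 42.24 mL × 2.066116 mg/mL = 87.27273 mg
Total = 27.89256 + 87.27273 = 115.1653 mg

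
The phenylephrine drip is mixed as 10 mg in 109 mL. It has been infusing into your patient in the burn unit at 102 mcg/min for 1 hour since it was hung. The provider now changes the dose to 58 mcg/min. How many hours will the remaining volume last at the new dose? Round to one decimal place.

1.1 hours

Initial rate:
102 mcg/min × 60 min/hr = 6120 mcg/hr
Concentration = 10 mg ÷ 109 mL = 0.09174312 mg/mL = 91.74312 mcg/mL
Rate = 6120 mcg/hr ÷ 91.74312 mcg/mL = 66.708 mL/hr
Volume infused so far = 66.708 mL/hr × 1 hr = 66.708 mL
Volume remaining = 109 − 66.708 = 42.292 mL
New rate:
58 mcg/min × 60 min/hr = 3480 mcg/hr
Rate = 3480 mcg/hr ÷ 91.74312 mcg/mL = 37.932 mL/hr
Time remaining = 42.292 mL ÷ 37.932 mL/hr = 1.114943 hr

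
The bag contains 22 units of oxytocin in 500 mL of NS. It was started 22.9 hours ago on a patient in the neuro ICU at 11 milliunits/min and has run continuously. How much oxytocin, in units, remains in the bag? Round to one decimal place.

6.9 units

11 milliunits/min × 60 min/hr = 660 milliunits/hr
Concentration = 22 units ÷ 500 mL = 0.044 units/mL = 44 milliunits/mL
Rate = 660 milliunits/hr ÷ 44 milliunits/mL = 15 mL/hr
Volume infused = 15 mL/hr × 22.9 hr = 343.5 mL
Volume remaining = 500 − 343.5 = 156.5 mL
Drug remaining = 156.5 mL × 44 milliunits/mL = 6886 milliunits = 6.886 units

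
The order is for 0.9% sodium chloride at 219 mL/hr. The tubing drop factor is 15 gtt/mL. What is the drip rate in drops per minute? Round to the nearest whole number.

55 gtt/min

219 mL/hr ÷ 60 min/hr = 3.65 mL/min
3.65 mL/min × 15 gtt/mL = 54.75 gtt/min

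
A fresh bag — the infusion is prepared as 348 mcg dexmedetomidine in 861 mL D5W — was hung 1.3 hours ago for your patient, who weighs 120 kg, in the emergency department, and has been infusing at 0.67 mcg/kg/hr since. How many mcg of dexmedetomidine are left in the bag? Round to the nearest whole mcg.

243 mcg

Dose = 0.67 mcg/kg/hr × 120 kg = 80.4 mcg/hr
Concentration = 348 mcg ÷ 861 mL = 0.4041812 mcg/mL
Rate = 80.4 mcg/hr ÷ 0.4041812 mcg/mL = 198.9207 mL/hr
Volume infused = 198.9207 mL/hr × 1.3 hr = 258.5969 mL
Volume remaining = 861 − 258.5969 = 602.4031 mL
Drug remaining = 602.4031 mL × 0.4041812 mcg/mL = 243.48 mcg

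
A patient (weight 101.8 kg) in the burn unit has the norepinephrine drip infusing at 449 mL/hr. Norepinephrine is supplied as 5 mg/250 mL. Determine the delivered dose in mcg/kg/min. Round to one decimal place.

1.5 mcg/kg/min

Concentration = 5 mg ÷ 250 mL = 0.02 mg/mL = 20 mcg/mL
Drug rate = 449 mL/hr × 20 mcg/mL = 8980 mcg/hr
8980 mcg/hr ÷ 60 min/hr = 149.6667 mcg/min
149.6667 mcg/min ÷ 101.8 kg = 1.470203 mcg/kg/min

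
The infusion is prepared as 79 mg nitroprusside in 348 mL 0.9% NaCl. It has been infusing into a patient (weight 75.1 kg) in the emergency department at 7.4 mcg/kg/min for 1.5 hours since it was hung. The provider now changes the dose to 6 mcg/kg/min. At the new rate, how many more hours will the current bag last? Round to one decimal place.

Initial rate:
Dose = 7.4 mcg/kg/min × 75.1 kg = 555.74 mcg/min
555.74 mcg/min × 60 min/hr = 33344.4 mcg/hr
Concentration = 79 mg ÷ 348 mL = 0.2270115 mg/mL = 227.0115 mcg/mL
Rate = 33344.4 mcg/hr ÷ 227.0115 mcg/mL = 146.8842 mL/hr
Volume infused so far = 146.8842 mL/hr × 1.5 hr = 220.3263 mL
Volume remaining = 348 − 220.3263 = 127.6737 mL
New rate:
Dose = 6 mcg/kg/min × 75.1 kg = 450.6 mcg/min
450.6 mcg/min × 60 min/hr = 27036 mcg/hr
Rate = 27036 mcg/hr ÷ 227.0115 mcg/mL = 119.0953 mL/hr
Time remaining = 127.6737 mL ÷ 119.0953 mL/hr = 1.07203 hr

1.1 hours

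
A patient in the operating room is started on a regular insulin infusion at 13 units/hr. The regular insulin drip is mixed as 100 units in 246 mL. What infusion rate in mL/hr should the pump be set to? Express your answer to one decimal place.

32.0 mL/hr

Concentration = 100 units ÷ 246 mL = 0.4065041 units/mL
Rate = 13 units/hr ÷ 0.4065041 units/mL = 31.98 mL/hr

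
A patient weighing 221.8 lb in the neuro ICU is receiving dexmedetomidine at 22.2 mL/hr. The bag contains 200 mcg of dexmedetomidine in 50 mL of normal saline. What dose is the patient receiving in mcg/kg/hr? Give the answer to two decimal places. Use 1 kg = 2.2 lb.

0.88 mcg/kg/hr

Weight = 221.8 lb ÷ 2.2 lb/kg = 100.8182 kg
Concentration = 200 mcg ÷ 50 mL = 4 mcg/mL
Drug rate = 22.2 mL/hr × 4 mcg/mL = 88.8 mcg/hr
88.8 mcg/hr ÷ 100.8182 kg = 0.8807935 mcg/kg/hr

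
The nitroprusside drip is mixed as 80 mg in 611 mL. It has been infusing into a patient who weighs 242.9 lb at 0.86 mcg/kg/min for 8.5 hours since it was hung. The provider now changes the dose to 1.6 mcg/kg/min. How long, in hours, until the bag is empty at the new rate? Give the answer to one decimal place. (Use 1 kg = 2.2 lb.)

Initial rate:
Weight = 242.9 lb ÷ 2.2 lb/kg = 110.4091 kg
Dose = 0.86 mcg/kg/min × 110.4091 kg = 94.95182 mcg/min
94.95182 mcg/min × 60 min/hr = 5697.109 mcg/hr
Concentration = 80 mg ÷ 611 mL = 0.1309329 mg/mL = 130.9329 mcg/mL
Rate = 5697.109 mcg/hr ÷ 130.9329 mcg/mL = 43.51167 mL/hr
Volume infused so far = 43.51167 mL/hr × 8.5 hr = 369.8492 mL
Volume remaining = 611 − 369.8492 = 241.1508 mL
New rate:
Dose = 1.6 mcg/kg/min × 110.4091 kg = 176.6545 mcg/min
176.6545 mcg/min × 60 min/hr = 10599.27 mcg/hr
Rate = 10599.27 mcg/hr ÷ 130.9329 mcg/mL = 80.95195 mL/hr
Time remaining = 241.1508 mL ÷ 80.95195 mL/hr = 2.978938 hr

3.0 hours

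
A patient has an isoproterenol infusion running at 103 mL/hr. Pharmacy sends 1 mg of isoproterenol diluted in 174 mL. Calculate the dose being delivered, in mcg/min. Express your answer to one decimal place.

9.9 mcg/min

Concentration = 1 mg ÷ 174 mL = 0.005747126 mg/mL = 5.747126 mcg/mL
Drug rate = 103 mL/hr × 5.747126 mcg/mL = 591.954 mcg/hr
591.954 mcg/hr ÷ 60 min/hr = 9.8659 mcg/min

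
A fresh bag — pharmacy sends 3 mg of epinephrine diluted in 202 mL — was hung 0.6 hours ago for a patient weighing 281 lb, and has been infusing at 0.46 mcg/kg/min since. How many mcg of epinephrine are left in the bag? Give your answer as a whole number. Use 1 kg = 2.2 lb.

Weight = 281 lb ÷ 2.2 lb/kg = 127.7273 kg
Dose = 0.46 mcg/kg/min × 127.7273 kg = 58.75455 mcg/min
58.75455 mcg/min × 60 min/hr = 3525.273 mcg/hr
Concentration = 3 mg ÷ 202 mL = 0.01485149 mg/mL = 14.85149 mcg/mL
Rate = 3525.273 mcg/hr ÷ 14.85149 mcg/mL = 237.3684 mL/hr
Volume infused = 237.3684 mL/hr × 0.6 hr = 142.421 mL
Volume remaining = 202 − 142.421 = 59.57898 mL
Drug remaining = 59.57898 mL × 14.85149 mcg/mL = 884.8364 mcg

885 mcg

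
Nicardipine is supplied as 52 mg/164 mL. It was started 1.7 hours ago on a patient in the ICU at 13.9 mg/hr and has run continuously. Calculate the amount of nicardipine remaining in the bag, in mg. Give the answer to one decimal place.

Concentration = 52 mg ÷ 164 mL = 0.3170732 mg/mL
Rate = 13.9 mg/hr ÷ 0.3170732 mg/mL = 43.83846 mL/hr
Volume infused = 43.83846 mL/hr × 1.7 hr = 74.52538 mL
Volume remaining = 164 − 74.52538 = 89.47462 mL
Drug remaining = 89.47462 mL × 0.3170732 mg/mL = 28.37 mg

28.4 mg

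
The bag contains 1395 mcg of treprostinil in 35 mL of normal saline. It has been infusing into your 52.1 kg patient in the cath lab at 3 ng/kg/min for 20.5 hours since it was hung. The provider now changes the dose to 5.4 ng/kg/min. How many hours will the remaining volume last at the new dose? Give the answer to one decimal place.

71.3 hours

Initial rate:
Dose = 3 ng/kg/min × 52.1 kg = 156.3 ng/min
156.3 ng/min × 60 min/hr = 9378 ng/hr
Concentration = 1395 mcg ÷ 35 mL = 39.85714 mcg/mL = 39857.14 ng/mL
Rate = 9378 ng/hr ÷ 39857.14 ng/mL = 0.2352903 mL/hr
Volume infused so far = 0.2352903 mL/hr × 20.5 hr = 4.823452 mL
Volume remaining = 35 − 4.823452 = 30.17655 mL
New rate:
Dose = 5.4 ng/kg/min × 52.1 kg = 281.34 ng/min
281.34 ng/min × 60 min/hr = 16880.4 ng/hr
Rate = 16880.4 ng/hr ÷ 39857.14 ng/mL = 0.4235226 mL/hr
Time remaining = 30.17655 mL ÷ 0.4235226 mL/hr = 71.25133 hr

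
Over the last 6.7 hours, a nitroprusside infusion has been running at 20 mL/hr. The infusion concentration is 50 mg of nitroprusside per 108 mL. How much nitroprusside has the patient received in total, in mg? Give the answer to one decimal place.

Concentration = 50 mg ÷ 108 mL = 0.462963 mg/mL = 462.963 mcg/mL
Drug rate = 20 mL/hr × 462.963 mcg/mL = 9259.259 mcg/hr
Total = 9259.259 mcg/hr × 6.7 hr = 62037.04 mcg = 62.03704 mg

62.0 mg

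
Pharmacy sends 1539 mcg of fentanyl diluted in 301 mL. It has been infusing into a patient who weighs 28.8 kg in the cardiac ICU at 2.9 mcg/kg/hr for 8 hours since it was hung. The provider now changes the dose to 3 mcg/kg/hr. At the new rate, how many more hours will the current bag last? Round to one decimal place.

10.1 hours

Initial rate:
Dose = 2.9 mcg/kg/hr × 28.8 kg = 83.52 mcg/hr
Concentration = 1539 mcg ÷ 301 mL = 5.112957 mcg/mL
Rate = 83.52 mcg/hr ÷ 5.112957 mcg/mL = 16.33497 mL/hr
Volume infused so far = 16.33497 mL/hr × 8 hr = 130.6798 mL
Volume remaining = 301 − 130.6798 = 170.3202 mL
New rate:
Dose = 3 mcg/kg/hr × 28.8 kg = 86.4 mcg/hr
Rate = 86.4 mcg/hr ÷ 5.112957 mcg/mL = 16.89825 mL/hr
Time remaining = 170.3202 mL ÷ 16.89825 mL/hr = 10.07917 hr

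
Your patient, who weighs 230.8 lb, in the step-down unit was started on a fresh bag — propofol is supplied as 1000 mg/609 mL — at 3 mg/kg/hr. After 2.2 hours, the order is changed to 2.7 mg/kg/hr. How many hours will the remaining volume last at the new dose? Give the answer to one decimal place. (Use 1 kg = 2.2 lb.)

1.1 hours

Initial rate:
Weight = 230.8 lb ÷ 2.2 lb/kg = 104.9091 kg
Dose = 3 mg/kg/hr × 104.9091 kg = 314.7273 mg/hr
Concentration = 1000 mg ÷ 609 mL = 1.642036 mg/mL
Rate = 314.7273 mg/hr ÷ 1.642036 mg/mL = 191.6689 mL/hr
Volume infused so far = 191.6689 mL/hr × 2.2 hr = 421.6716 mL
Volume remaining = 609 − 421.6716 = 187.3284 mL
New rate:
Dose = 2.7 mg/kg/hr × 104.9091 kg = 283.2545 mg/hr
Rate = 283.2545 mg/hr ÷ 1.642036 mg/mL = 172.502 mL/hr
Time remaining = 187.3284 mL ÷ 172.502 mL/hr = 1.085949 hr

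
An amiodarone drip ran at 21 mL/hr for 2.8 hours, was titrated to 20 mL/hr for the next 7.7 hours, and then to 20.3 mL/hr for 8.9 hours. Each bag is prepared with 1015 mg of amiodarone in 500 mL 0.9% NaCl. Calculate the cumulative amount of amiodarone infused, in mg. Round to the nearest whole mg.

Concentration = 1015 mg ÷ 500 mL = 2.03 mg/mL
Stage 1: 21 mL/hr × 2.8 hr = 58.8 mL → 58.8 mL × 2.03 mg/mL = 119.364 mg
Stage 2: 20 mL/hr × 7.7 hr = 154 mL → 154 mL × 2.03 mg/mL = 312.62 mg
Stage 3: 20.3 mL/hr × 8.9 hr = 180.67 mL → 180.67 mL × 2.03 mg/mL = 366.7601 mg
Total = 119.364 + 312.62 + 366.7601 = 798.7441 mg

799 mg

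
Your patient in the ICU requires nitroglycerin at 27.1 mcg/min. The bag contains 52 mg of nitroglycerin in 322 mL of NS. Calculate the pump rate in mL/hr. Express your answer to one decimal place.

10.1 mL/hr

27.1 mcg/min × 60 min/hr = 1626 mcg/hr
Concentration = 52 mg ÷ 322 mL = 0.1614907 mg/mL = 161.4907 mcg/mL
Rate = 1626 mcg/hr ÷ 161.4907 mcg/mL = 10.06869 mL/hr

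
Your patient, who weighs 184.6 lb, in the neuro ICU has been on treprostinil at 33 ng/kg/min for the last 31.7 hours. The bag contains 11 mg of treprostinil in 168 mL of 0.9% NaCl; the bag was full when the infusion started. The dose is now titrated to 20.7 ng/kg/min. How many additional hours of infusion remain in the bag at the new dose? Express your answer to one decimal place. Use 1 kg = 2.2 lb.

Initial rate:
Weight = 184.6 lb ÷ 2.2 lb/kg = 83.90909 kg
Dose = 33 ng/kg/min × 83.90909 kg = 2769 ng/min
2769 ng/min × 60 min/hr = 166140 ng/hr
Concentration = 11 mg ÷ 168 mL = 0.06547619 mg/mL = 65476.19 ng/mL
Rate = 166140 ng/hr ÷ 65476.19 ng/mL = 2.537411 mL/hr
Volume infused so far = 2.537411 mL/hr × 31.7 hr = 80.43593 mL
Volume remaining = 168 − 80.43593 = 87.56407 mL
New rate:
Dose = 20.7 ng/kg/min × 83.90909 kg = 1736.918 ng/min
1736.918 ng/min × 60 min/hr = 104215.1 ng/hr
Rate = 104215.1 ng/hr ÷ 65476.19 ng/mL = 1.591649 mL/hr
Time remaining = 87.56407 mL ÷ 1.591649 mL/hr = 55.0147 hr

55.0 hours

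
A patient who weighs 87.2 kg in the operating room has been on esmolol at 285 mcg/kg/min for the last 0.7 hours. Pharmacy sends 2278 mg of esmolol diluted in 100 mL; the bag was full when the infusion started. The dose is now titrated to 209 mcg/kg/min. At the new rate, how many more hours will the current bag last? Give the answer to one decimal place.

Initial rate:
Dose = 285 mcg/kg/min × 87.2 kg = 24852 mcg/min
24852 mcg/min × 60 min/hr = 1491120 mcg/hr
Concentration = 2278 mg ÷ 100 mL = 22.78 mg/mL = 22780 mcg/mL
Rate = 1491120 mcg/hr ÷ 22780 mcg/mL = 65.45742 mL/hr
Volume infused so far = 65.45742 mL/hr × 0.7 hr = 45.82019 mL
Volume remaining = 100 − 45.82019 = 54.17981 mL
New rate:
Dose = 209 mcg/kg/min × 87.2 kg = 18224.8 mcg/min
18224.8 mcg/min × 60 min/hr = 1093488 mcg/hr
Rate = 1093488 mcg/hr ÷ 22780 mcg/mL = 48.00211 mL/hr
Time remaining = 54.17981 mL ÷ 48.00211 mL/hr = 1.128696 hr

1.1 hours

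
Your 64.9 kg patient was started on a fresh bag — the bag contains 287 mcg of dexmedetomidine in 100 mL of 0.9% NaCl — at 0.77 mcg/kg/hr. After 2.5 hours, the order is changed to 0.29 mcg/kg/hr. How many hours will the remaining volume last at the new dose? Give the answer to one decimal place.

Initial rate:
Dose = 0.77 mcg/kg/hr × 64.9 kg = 49.973 mcg/hr
Concentration = 287 mcg ÷ 100 mL = 2.87 mcg/mL
Rate = 49.973 mcg/hr ÷ 2.87 mcg/mL = 17.4122 mL/hr
Volume infused so far = 17.4122 mL/hr × 2.5 hr = 43.53049 mL
Volume remaining = 100 − 43.53049 = 56.46951 mL
New rate:
Dose = 0.29 mcg/kg/hr × 64.9 kg = 18.821 mcg/hr
Rate = 18.821 mcg/hr ÷ 2.87 mcg/mL = 6.55784 mL/hr
Time remaining = 56.46951 mL ÷ 6.55784 mL/hr = 8.610993 hr

8.6 hours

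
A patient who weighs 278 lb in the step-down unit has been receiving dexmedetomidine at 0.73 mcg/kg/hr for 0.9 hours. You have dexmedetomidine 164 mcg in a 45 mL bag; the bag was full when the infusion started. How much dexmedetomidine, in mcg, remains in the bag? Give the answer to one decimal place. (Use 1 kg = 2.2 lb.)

81.0 mcg

Weight = 278 lb ÷ 2.2 lb/kg = 126.3636 kg
Dose = 0.73 mcg/kg/hr × 126.3636 kg = 92.24545 mcg/hr
Concentration = 164 mcg ÷ 45 mL = 3.644444 mcg/mL
Rate = 92.24545 mcg/hr ÷ 3.644444 mcg/mL = 25.31125 mL/hr
Volume infused = 25.31125 mL/hr × 0.9 hr = 22.78013 mL
Volume remaining = 45 − 22.78013 = 22.21987 mL
Drug remaining = 22.21987 mL × 3.644444 mcg/mL = 80.97909 mcg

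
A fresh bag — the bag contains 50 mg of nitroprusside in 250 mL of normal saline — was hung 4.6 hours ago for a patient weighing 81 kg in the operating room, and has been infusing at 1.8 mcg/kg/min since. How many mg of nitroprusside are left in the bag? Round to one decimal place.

Dose = 1.8 mcg/kg/min × 81 kg = 145.8 mcg/min
145.8 mcg/min × 60 min/hr = 8748 mcg/hr
Concentration = 50 mg ÷ 250 mL = 0.2 mg/mL = 200 mcg/mL
Rate = 8748 mcg/hr ÷ 200 mcg/mL = 43.74 mL/hr
Volume infused = 43.74 mL/hr × 4.6 hr = 201.204 mL
Volume remaining = 250 − 201.204 = 48.796 mL
Drug remaining = 48.796 mL × 200 mcg/mL = 9759.2 mcg = 9.7592 mg

9.8 mg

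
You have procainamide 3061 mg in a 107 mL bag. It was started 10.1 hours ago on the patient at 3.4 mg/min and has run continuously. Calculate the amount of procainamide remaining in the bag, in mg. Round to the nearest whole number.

3.4 mg/min × 60 min/hr = 204 mg/hr
Concentration = 3061 mg ÷ 107 mL = 28.60748 mg/mL
Rate = 204 mg/hr ÷ 28.60748 mg/mL = 7.131003 mL/hr
Volume infused = 7.131003 mL/hr × 10.1 hr = 72.02313 mL
Volume remaining = 107 − 72.02313 = 34.97687 mL
Drug remaining = 34.97687 mL × 28.60748 mg/mL = 1000.6 mg

1001 mg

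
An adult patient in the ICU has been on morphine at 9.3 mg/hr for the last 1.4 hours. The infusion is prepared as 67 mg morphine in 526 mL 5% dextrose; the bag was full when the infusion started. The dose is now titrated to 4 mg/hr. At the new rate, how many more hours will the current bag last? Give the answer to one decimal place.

Initial rate:
Concentration = 67 mg ÷ 526 mL = 0.1273764 mg/mL
Rate = 9.3 mg/hr ÷ 0.1273764 mg/mL = 73.01194 mL/hr
Volume infused so far = 73.01194 mL/hr × 1.4 hr = 102.2167 mL
Volume remaining = 526 − 102.2167 = 423.7833 mL
New rate:
Rate = 4 mg/hr ÷ 0.1273764 mg/mL = 31.40299 mL/hr
Time remaining = 423.7833 mL ÷ 31.40299 mL/hr = 13.495 hr

13.5 hours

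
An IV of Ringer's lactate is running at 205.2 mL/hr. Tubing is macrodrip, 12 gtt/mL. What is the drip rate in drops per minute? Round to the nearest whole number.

41 gtt/min

205.2 mL/hr ÷ 60 min/hr = 3.42 mL/min
3.42 mL/min × 12 gtt/mL = 41.04 gtt/min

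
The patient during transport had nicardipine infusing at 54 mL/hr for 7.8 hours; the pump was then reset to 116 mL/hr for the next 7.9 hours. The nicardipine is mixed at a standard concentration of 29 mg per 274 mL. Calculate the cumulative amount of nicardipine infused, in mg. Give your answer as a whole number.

Concentration = 29 mg ÷ 274 mL = 0.1058394 mg/mL
Stage 1: 54 mL/hr × 7.8 hr = 421.2 mL → 421.2 mL × 0.1058394 mg/mL = 44.57956 mg
Stage 2: 116 mL/hr × 7.9 hr = 916.4 mL → 916.4 mL × 0.1058394 mg/mL = 96.99124 mg
Total = 44.57956 + 96.99124 = 141.5708 mg

142 mg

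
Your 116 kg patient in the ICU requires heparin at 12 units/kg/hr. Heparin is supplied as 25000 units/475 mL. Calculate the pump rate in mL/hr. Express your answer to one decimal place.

Dose = 12 units/kg/hr × 116 kg = 1392 units/hr
Concentration = 25000 units ÷ 475 mL = 52.63158 units/mL
Rate = 1392 units/hr ÷ 52.63158 units/mL = 26.448 mL/hr

26.4 mL/hr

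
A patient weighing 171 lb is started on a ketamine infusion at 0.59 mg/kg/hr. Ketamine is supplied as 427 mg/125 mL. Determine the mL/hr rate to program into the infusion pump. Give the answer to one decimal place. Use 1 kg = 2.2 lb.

Weight = 171 lb ÷ 2.2 lb/kg = 77.72727 kg
Dose = 0.59 mg/kg/hr × 77.72727 kg = 45.85909 mg/hr
Concentration = 427 mg ÷ 125 mL = 3.416 mg/mL
Rate = 45.85909 mg/hr ÷ 3.416 mg/mL = 13.42479 mL/hr

13.4 mL/hr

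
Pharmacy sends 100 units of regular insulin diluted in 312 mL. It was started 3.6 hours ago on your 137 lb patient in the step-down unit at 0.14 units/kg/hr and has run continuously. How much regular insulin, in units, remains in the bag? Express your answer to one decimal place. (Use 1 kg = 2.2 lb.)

Weight = 137 lb ÷ 2.2 lb/kg = 62.27273 kg
Dose = 0.14 units/kg/hr × 62.27273 kg = 8.718182 units/hr
Concentration = 100 units ÷ 312 mL = 0.3205128 units/mL
Rate = 8.718182 units/hr ÷ 0.3205128 units/mL = 27.20073 mL/hr
Volume infused = 27.20073 mL/hr × 3.6 hr = 97.92262 mL
Volume remaining = 312 − 97.92262 = 214.0774 mL
Drug remaining = 214.0774 mL × 0.3205128 units/mL = 68.61455 units

68.6 units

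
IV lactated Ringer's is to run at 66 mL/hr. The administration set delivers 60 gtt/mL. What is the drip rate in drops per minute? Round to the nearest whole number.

66 gtt/min

66 mL/hr ÷ 60 min/hr = 1.1 mL/min
1.1 mL/min × 60 gtt/mL = 66 gtt/min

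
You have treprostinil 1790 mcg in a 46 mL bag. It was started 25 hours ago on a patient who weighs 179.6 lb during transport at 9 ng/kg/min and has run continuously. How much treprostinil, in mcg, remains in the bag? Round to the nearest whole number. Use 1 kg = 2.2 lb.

688 mcg

Weight = 179.6 lb ÷ 2.2 lb/kg = 81.63636 kg
Dose = 9 ng/kg/min × 81.63636 kg = 734.7273 ng/min
734.7273 ng/min × 60 min/hr = 44083.64 ng/hr
Concentration = 1790 mcg ÷ 46 mL = 38.91304 mcg/mL = 38913.04 ng/mL
Rate = 44083.64 ng/hr ÷ 38913.04 ng/mL = 1.132876 mL/hr
Volume infused = 1.132876 mL/hr × 25 hr = 28.32189 mL
Volume remaining = 46 − 28.32189 = 17.67811 mL
Drug remaining = 17.67811 mL × 38913.04 ng/mL = 687909.1 ng = 687.9091 mcg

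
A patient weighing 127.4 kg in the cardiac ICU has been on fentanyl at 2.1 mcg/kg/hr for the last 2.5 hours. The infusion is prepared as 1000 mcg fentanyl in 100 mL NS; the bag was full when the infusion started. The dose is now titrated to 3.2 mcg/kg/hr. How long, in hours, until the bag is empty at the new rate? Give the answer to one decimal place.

0.8 hours

Initial rate:
Dose = 2.1 mcg/kg/hr × 127.4 kg = 267.54 mcg/hr
Concentration = 1000 mcg ÷ 100 mL = 10 mcg/mL
Rate = 267.54 mcg/hr ÷ 10 mcg/mL = 26.754 mL/hr
Volume infused so far = 26.754 mL/hr × 2.5 hr = 66.885 mL
Volume remaining = 100 − 66.885 = 33.115 mL
New rate:
Dose = 3.2 mcg/kg/hr × 127.4 kg = 407.68 mcg/hr
Rate = 407.68 mcg/hr ÷ 10 mcg/mL = 40.768 mL/hr
Time remaining = 33.115 mL ÷ 40.768 mL/hr = 0.8122792 hr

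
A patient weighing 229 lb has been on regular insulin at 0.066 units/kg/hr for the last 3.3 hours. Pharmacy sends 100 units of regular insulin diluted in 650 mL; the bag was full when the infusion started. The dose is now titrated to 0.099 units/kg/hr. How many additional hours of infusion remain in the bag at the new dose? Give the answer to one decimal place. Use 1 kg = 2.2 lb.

Initial rate:
Weight = 229 lb ÷ 2.2 lb/kg = 104.0909 kg
Dose = 0.066 units/kg/hr × 104.0909 kg = 6.87 units/hr
Concentration = 100 units ÷ 650 mL = 0.1538462 units/mL
Rate = 6.87 units/hr ÷ 0.1538462 units/mL = 44.655 mL/hr
Volume infused so far = 44.655 mL/hr × 3.3 hr = 147.3615 mL
Volume remaining = 650 − 147.3615 = 502.6385 mL
New rate:
Dose = 0.099 units/kg/hr × 104.0909 kg = 10.305 units/hr
Rate = 10.305 units/hr ÷ 0.1538462 units/mL = 66.9825 mL/hr
Time remaining = 502.6385 mL ÷ 66.9825 mL/hr = 7.504027 hr

7.5 hours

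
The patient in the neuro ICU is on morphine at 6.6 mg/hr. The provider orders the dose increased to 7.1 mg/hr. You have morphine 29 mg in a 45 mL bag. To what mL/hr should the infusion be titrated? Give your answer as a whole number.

11 mL/hr

Concentration = 29 mg ÷ 45 mL = 0.6444444 mg/mL
Rate = 7.1 mg/hr ÷ 0.6444444 mg/mL = 11.01724 mL/hr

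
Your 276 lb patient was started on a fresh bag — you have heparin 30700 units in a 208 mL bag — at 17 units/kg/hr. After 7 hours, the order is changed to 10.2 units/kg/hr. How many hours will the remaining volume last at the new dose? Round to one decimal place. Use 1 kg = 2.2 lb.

Initial rate:
Weight = 276 lb ÷ 2.2 lb/kg = 125.4545 kg
Dose = 17 units/kg/hr × 125.4545 kg = 2132.727 units/hr
Concentration = 30700 units ÷ 208 mL = 147.5962 units/mL
Rate = 2132.727 units/hr ÷ 147.5962 units/mL = 14.44975 mL/hr
Volume infused so far = 14.44975 mL/hr × 7 hr = 101.1482 mL
Volume remaining = 208 − 101.1482 = 106.8518 mL
New rate:
Dose = 10.2 units/kg/hr × 125.4545 kg = 1279.636 units/hr
Rate = 1279.636 units/hr ÷ 147.5962 units/mL = 8.669849 mL/hr
Time remaining = 106.8518 mL ÷ 8.669849 mL/hr = 12.32452 hr

12.3 hours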